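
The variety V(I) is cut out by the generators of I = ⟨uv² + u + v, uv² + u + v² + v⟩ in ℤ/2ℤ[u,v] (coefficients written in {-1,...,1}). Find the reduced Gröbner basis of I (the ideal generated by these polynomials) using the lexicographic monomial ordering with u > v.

G = {u + v, v²}

f_1 = uv² + u + v, LT = uv².
f_2 = uv² + u + v² + v, LT = uv².

S(f_1,f_2): lcm = uv². S = v².
  leading term v²: no divisor's leading term divides it; move v² to the remainder.
  remainder v² ≠ 0; add g_3 = v² to the basis.

S(f_1,g_3): lcm = uv². S = u + v.
  leading term u: no divisor's leading term divides it; move u to the remainder.
  leading term v: no divisor's leading term divides it; move v to the remainder.
  remainder u + v ≠ 0; add g_4 = u + v to the basis.

S(f_2,g_3): lcm = uv². S = u + v² + v.
  leading term u: subtract (1)·g_4 from u + v² + v → v²
  leading term v²: subtract (1)·g_3 from v² → 0
  remainder 0.

S(f_1,g_4): lcm = uv². S = u + v³ + v.
  leading term u: subtract (1)·g_4 from u + v³ + v → v³
  leading term v³: subtract (v)·g_3 from v³ → 0
  remainder 0.

S(f_2,g_4): lcm = uv². S = u + v³ + v² + v.
  leading term u: subtract (1)·g_4 from u + v³ + v² + v → v³ + v²
  leading term v³: subtract (v)·g_3 from v³ + v² → v²
  leading term v²: subtract (1)·g_3 from v² → 0
  remainder 0.

S(g_3,g_4): leading monomials are coprime, so the S-polynomial reduces to 0 (Buchberger's first criterion).
Every S-polynomial of the final basis reduces to 0, so we have a Gröbner basis.
Inter-reduce: drop elements whose leading term is divisible by another's, tail-reduce, and make monic.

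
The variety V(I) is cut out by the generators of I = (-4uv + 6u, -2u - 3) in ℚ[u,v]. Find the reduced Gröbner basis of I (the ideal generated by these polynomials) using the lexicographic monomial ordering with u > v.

G = {u + 3/2, v - 3/2}

f_1 = -4uv + 6u, LT = uv.
f_2 = -2u - 3, LT = u.

S(f_1,f_2): lcm = uv. S = -3/2u - 3/2v.
  leading term u: subtract (¾)·f_2 from -3/2u - 3/2v → -3/2v + 9/4
  leading term v: no divisor's leading term divides it; move -3/2v to the remainder.
  leading term 1: no divisor's leading term divides it; move 9/4 to the remainder.
  remainder -3/2v + 9/4 ≠ 0; add g_3 = -3/2v + 9/4 to the basis.

The other S-polynomials (S(f_1,g_3), S(f_2,g_3)) all reduce to 0 modulo the current basis, so we have a Gröbner basis.
Inter-reduce: drop elements whose leading term is divisible by another's, tail-reduce, and make monic.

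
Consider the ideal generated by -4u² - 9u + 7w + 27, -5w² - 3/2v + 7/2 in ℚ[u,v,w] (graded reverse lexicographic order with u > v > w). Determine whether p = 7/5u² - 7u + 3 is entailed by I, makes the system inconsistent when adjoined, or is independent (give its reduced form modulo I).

First compute the reduced Gröbner basis of I by Buchberger's algorithm.
f_1 = -4u² - 9u + 7w + 27, LT = u².
f_2 = -5w² - 3/2v + 7/2, LT = w².

S(f_1,f_2): leading monomials are coprime, so the S-polynomial reduces to 0 (Buchberger's first criterion).
Every S-polynomial of the final basis reduces to 0, so we have a Gröbner basis.
Inter-reduce: drop elements whose leading term is divisible by another's, tail-reduce, and make monic.
Reduced Gröbner basis: {u² + 9/4u - 7/4w - 27/4, w² + 3/10v - 7/10}.
Label its elements g_1 = u² + 9/4u - 7/4w - 27/4, g_2 = w² + 3/10v - 7/10.

Reduce p = 7/5u² - 7u + 3 modulo G:
  leading term u²: subtract (7/5)·g_1 from 7/5u² - 7u + 3 → -203/20u + 49/20w + 249/20
  leading term u: no divisor's leading term divides it; move -203/20u to the remainder.
  leading term w: no divisor's leading term divides it; move 49/20w to the remainder.
  leading term 1: no divisor's leading term divides it; move 249/20 to the remainder.
  normal form = -203/20u + 49/20w + 249/20.
The normal form is nonzero, so p ∉ I. Since p minus its normal form lies in I, I + (p) = I + (r) where r = -203/20u + 49/20w + 249/20; decide whether this ideal is the whole ring.
Run Buchberger on G together with r (pairs among the g_i already reduce to 0 since G is a Gröbner basis):
g_1 = u² + 9/4u - 7/4w - 27/4, LT = u².
g_2 = w² + 3/10v - 7/10, LT = w².
r = -203/20u + 49/20w + 249/20, LT = u.

S(g_1,g_2): leading monomials are coprime, so the S-polynomial reduces to 0 (Buchberger's first criterion).
S(g_1,r): lcm = u². S = 7/29uw + 2823/812u - 7/4w - 27/4.
  leading term uw: subtract (-20/841w)·r from 7/29uw + 2823/812u - 7/4w - 27/4 → 49/841w² + 2823/812u - 4891/3364w - 27/4
  leading term w²: subtract (49/841)·g_2 from 49/841w² + 2823/812u - 4891/3364w - 27/4 → 2823/812u - 147/8410v - 4891/3364w - 112849/16820
  leading term u: subtract (-14115/41209)·r from 2823/812u - 147/8410v - 4891/3364w - 112849/16820 → -147/8410v - 517/841w - 1007483/412090
  leading term v: no divisor's leading term divides it; move -147/8410v to the remainder.
  leading term w: no divisor's leading term divides it; move -517/841w to the remainder.
  leading term 1: no divisor's leading term divides it; move -1007483/412090 to the remainder.
  remainder -147/8410v - 517/841w - 1007483/412090 ≠ 0; add m_4 = -147/8410v - 517/841w - 1007483/412090 to the basis.

S(g_2,r): leading monomials are coprime, so the S-polynomial reduces to 0 (Buchberger's first criterion).
S(g_1,m_4): leading monomials are coprime, so the S-polynomial reduces to 0 (Buchberger's first criterion).
S(g_2,m_4): leading monomials are coprime, so the S-polynomial reduces to 0 (Buchberger's first criterion).
S(r,m_4): leading monomials are coprime, so the S-polynomial reduces to 0 (Buchberger's first criterion).
Every S-polynomial of the final basis reduces to 0, so we have a Gröbner basis.
Inter-reduce: drop elements whose leading term is divisible by another's, tail-reduce, and make monic.
Reduced Gröbner basis: {w² - 517/49w - 102429/2401, u - 7/29w - 249/203, v + 5170/147w + 1007483/7203}.
The reduced Gröbner basis of I + (p) is {w² - 517/49w - 102429/2401, u - 7/29w - 249/203, v + 5170/147w + 1007483/7203} ≠ {1}, a proper ideal, so the enlarged system stays consistent: p is independent of I, with normal form -203/20u + 49/20w + 249/20.

7/5u² - 7u + 3 is independent of I; its normal form modulo I is -203/20u + 49/20w + 249/20.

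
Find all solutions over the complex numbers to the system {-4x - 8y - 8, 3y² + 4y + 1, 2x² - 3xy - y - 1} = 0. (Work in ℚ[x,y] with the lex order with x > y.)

{(0, -1)}

Compute a lex Gröbner basis by Buchberger's algorithm.
f_1 = -4x - 8y - 8, LT = x.
f_2 = 3y² + 4y + 1, LT = y².
f_3 = 2x² - 3xy - y - 1, LT = x².

S(f_1,f_3): lcm = x². S = 7/2xy + 2x + ½y + ½.
  leading term xy: subtract (-⅞y)·f_1 from 7/2xy + 2x + ½y + ½ → 2x - 7y² - 13/2y + ½
  leading term x: subtract (-½)·f_1 from 2x - 7y² - 13/2y + ½ → -7y² - 21/2y - 7/2
  leading term y²: subtract (-7/3)·f_2 from -7y² - 21/2y - 7/2 → -7/6y - 7/6
  leading term y: no divisor's leading term divides it; move -7/6y to the remainder.
  leading term 1: no divisor's leading term divides it; move -7/6 to the remainder.
  remainder -7/6y - 7/6 ≠ 0; add h_4 = -7/6y - 7/6 to the basis.

The other S-polynomials (S(f_1,f_2), S(f_2,f_3), S(f_1,h_4), S(f_2,h_4), S(f_3,h_4)) all reduce to 0 modulo the current basis, so we have a Gröbner basis.
Inter-reduce: drop elements whose leading term is divisible by another's, tail-reduce, and make monic.
Reduced Gröbner basis: {x, y + 1}.

Since the basis is lex-ordered, y + 1 is univariate in y. Its roots are {-1}. Back-substituting each root into the other basis elements fixes the other coordinates.
  y = -1: the earlier basis element becomes x = 0, giving x = 0 — point (0, -1).
Check: every point annihilates each of the original generators.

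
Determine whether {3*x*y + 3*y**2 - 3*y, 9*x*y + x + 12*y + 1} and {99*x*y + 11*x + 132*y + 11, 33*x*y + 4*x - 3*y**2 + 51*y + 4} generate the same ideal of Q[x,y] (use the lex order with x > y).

Yes, the ideals are equal.

Equality of ideals is decidable: compute both reduced Gröbner bases (unique for the ordering) and check whether they agree.
Buchberger on the first generating set:
f_1 = 3*x*y + 3*y**2 - 3*y, LT = x*y.
f_2 = 9*x*y + x + 12*y + 1, LT = x*y.

S(f_1,f_2): lcm = x*y. S = -1/9*x + y**2 - 7/3*y - 1/9.
  leading term x: no divisor's leading term divides it; move -1/9*x to the remainder.
  leading term y**2: no divisor's leading term divides it; move y**2 to the remainder.
  leading term y: no divisor's leading term divides it; move -7/3*y to the remainder.
  leading term 1: no divisor's leading term divides it; move -1/9 to the remainder.
  remainder -1/9*x + y**2 - 7/3*y - 1/9 ≠ 0; add g_3 = -1/9*x + y**2 - 7/3*y - 1/9 to the basis.

S(f_1,g_3): lcm = x*y. S = 9*y**3 - 20*y**2 - 2*y.
  leading term y**3: no divisor's leading term divides it; move 9*y**3 to the remainder.
  leading term y**2: no divisor's leading term divides it; move -20*y**2 to the remainder.
  leading term y: no divisor's leading term divides it; move -2*y to the remainder.
  remainder 9*y**3 - 20*y**2 - 2*y ≠ 0; add g_4 = 9*y**3 - 20*y**2 - 2*y to the basis.

The other S-polynomials (S(f_2,g_3), S(f_1,g_4), S(f_2,g_4), S(g_3,g_4)) all reduce to 0 modulo the current basis, so we have a Gröbner basis.
Inter-reduce: drop elements whose leading term is divisible by another's, tail-reduce, and make monic.
Reduced Gröbner basis: {x - 9*y**2 + 21*y + 1, y**3 - 20/9*y**2 - 2/9*y}.

Buchberger on the second generating set:
h_1 = 99*x*y + 11*x + 132*y + 11, LT = x*y.
h_2 = 33*x*y + 4*x - 3*y**2 + 51*y + 4, LT = x*y.

S(h_1,h_2): lcm = x*y. S = -1/99*x + 1/11*y**2 - 7/33*y - 1/99.
  leading term x: no divisor's leading term divides it; move -1/99*x to the remainder.
  leading term y**2: no divisor's leading term divides it; move 1/11*y**2 to the remainder.
  leading term y: no divisor's leading term divides it; move -7/33*y to the remainder.
  leading term 1: no divisor's leading term divides it; move -1/99 to the remainder.
  remainder -1/99*x + 1/11*y**2 - 7/33*y - 1/99 ≠ 0; add k_3 = -1/99*x + 1/11*y**2 - 7/33*y - 1/99 to the basis.

S(h_1,k_3): lcm = x*y. S = 1/9*x + 9*y**3 - 21*y**2 + 1/3*y + 1/9.
  leading term x: subtract (-11)·k_3 from 1/9*x + 9*y**3 - 21*y**2 + 1/3*y + 1/9 → 9*y**3 - 20*y**2 - 2*y
  leading term y**3: no divisor's leading term divides it; move 9*y**3 to the remainder.
  leading term y**2: no divisor's leading term divides it; move -20*y**2 to the remainder.
  leading term y: no divisor's leading term divides it; move -2*y to the remainder.
  remainder 9*y**3 - 20*y**2 - 2*y ≠ 0; add k_4 = 9*y**3 - 20*y**2 - 2*y to the basis.

The other S-polynomials (S(h_2,k_3), S(h_1,k_4), S(h_2,k_4), S(k_3,k_4)) all reduce to 0 modulo the current basis, so we have a Gröbner basis.
Inter-reduce: drop elements whose leading term is divisible by another's, tail-reduce, and make monic.
Reduced Gröbner basis: {x - 9*y**2 + 21*y + 1, y**3 - 20/9*y**2 - 2/9*y}.

These coincide, so the ideals are equal.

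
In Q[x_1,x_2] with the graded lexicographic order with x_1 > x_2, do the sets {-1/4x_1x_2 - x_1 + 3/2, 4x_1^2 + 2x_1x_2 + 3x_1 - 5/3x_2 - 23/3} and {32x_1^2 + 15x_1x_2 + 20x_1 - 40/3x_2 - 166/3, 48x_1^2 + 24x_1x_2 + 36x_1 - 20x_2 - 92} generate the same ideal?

For a fixed monomial order, each ideal has a unique reduced Gröbner basis; comparing bases decides equality.
Buchberger on the first generating set:
f_1 = -1/4x_1x_2 - x_1 + 3/2, LT = x_1x_2.
f_2 = 4x_1^2 + 2x_1x_2 + 3x_1 - 5/3x_2 - 23/3, LT = x_1^2.

S(f_1,f_2): lcm = x_1^2x_2. S = -1/2x_1x_2^2 + 4x_1^2 - 3/4x_1x_2 + 5/12x_2^2 - 6x_1 + 23/12x_2.
  leading term x_1x_2^2: subtract (2x_2)·f_1 from -1/2x_1x_2^2 + 4x_1^2 - 3/4x_1x_2 + 5/12x_2^2 - 6x_1 + 23/12x_2 → 4x_1^2 + 5/4x_1x_2 + 5/12x_2^2 - 6x_1 - 13/12x_2
  leading term x_1^2: subtract (1)·f_2 from 4x_1^2 + 5/4x_1x_2 + 5/12x_2^2 - 6x_1 - 13/12x_2 → -3/4x_1x_2 + 5/12x_2^2 - 9x_1 + 7/12x_2 + 23/3
  leading term x_1x_2: subtract (3)·f_1 from -3/4x_1x_2 + 5/12x_2^2 - 9x_1 + 7/12x_2 + 23/3 → 5/12x_2^2 - 6x_1 + 7/12x_2 + 19/6
  leading term x_2^2: no divisor's leading term divides it; move 5/12x_2^2 to the remainder.
  leading term x_1: no divisor's leading term divides it; move -6x_1 to the remainder.
  leading term x_2: no divisor's leading term divides it; move 7/12x_2 to the remainder.
  leading term 1: no divisor's leading term divides it; move 19/6 to the remainder.
  remainder 5/12x_2^2 - 6x_1 + 7/12x_2 + 19/6 ≠ 0; add g_3 = 5/12x_2^2 - 6x_1 + 7/12x_2 + 19/6 to the basis.

The other S-polynomials (S(f_1,g_3), S(f_2,g_3)) all reduce to 0 modulo the current basis, so we have a Gröbner basis.
Inter-reduce: drop elements whose leading term is divisible by another's, tail-reduce, and make monic.
Reduced Gröbner basis: {x_1^2 - 5/4x_1 - 5/12x_2 + 13/12, x_1x_2 + 4x_1 - 6, x_2^2 - 72/5x_1 + 7/5x_2 + 38/5}.

Buchberger on the second generating set:
h_1 = 32x_1^2 + 15x_1x_2 + 20x_1 - 40/3x_2 - 166/3, LT = x_1^2.
h_2 = 48x_1^2 + 24x_1x_2 + 36x_1 - 20x_2 - 92, LT = x_1^2.

S(h_1,h_2): lcm = x_1^2. S = -1/32x_1x_2 - 1/8x_1 + 3/16.
  leading term x_1x_2: no divisor's leading term divides it; move -1/32x_1x_2 to the remainder.
  leading term x_1: no divisor's leading term divides it; move -1/8x_1 to the remainder.
  leading term 1: no divisor's leading term divides it; move 3/16 to the remainder.
  remainder -1/32x_1x_2 - 1/8x_1 + 3/16 ≠ 0; add k_3 = -1/32x_1x_2 - 1/8x_1 + 3/16 to the basis.

S(h_1,k_3): lcm = x_1^2x_2. S = 15/32x_1x_2^2 - 4x_1^2 + 5/8x_1x_2 - 5/12x_2^2 + 6x_1 - 83/48x_2.
  leading term x_1x_2^2: subtract (-15x_2)·k_3 from 15/32x_1x_2^2 - 4x_1^2 + 5/8x_1x_2 - 5/12x_2^2 + 6x_1 - 83/48x_2 → -4x_1^2 - 5/4x_1x_2 - 5/12x_2^2 + 6x_1 + 13/12x_2
  leading term x_1^2: subtract (-1/8)·h_1 from -4x_1^2 - 5/4x_1x_2 - 5/12x_2^2 + 6x_1 + 13/12x_2 → 5/8x_1x_2 - 5/12x_2^2 + 17/2x_1 - 7/12x_2 - 83/12
  leading term x_1x_2: subtract (-20)·k_3 from 5/8x_1x_2 - 5/12x_2^2 + 17/2x_1 - 7/12x_2 - 83/12 → -5/12x_2^2 + 6x_1 - 7/12x_2 - 19/6
  leading term x_2^2: no divisor's leading term divides it; move -5/12x_2^2 to the remainder.
  leading term x_1: no divisor's leading term divides it; move 6x_1 to the remainder.
  leading term x_2: no divisor's leading term divides it; move -7/12x_2 to the remainder.
  leading term 1: no divisor's leading term divides it; move -19/6 to the remainder.
  remainder -5/12x_2^2 + 6x_1 - 7/12x_2 - 19/6 ≠ 0; add k_4 = -5/12x_2^2 + 6x_1 - 7/12x_2 - 19/6 to the basis.

The other S-polynomials (S(h_2,k_3), S(h_1,k_4), S(h_2,k_4), S(k_3,k_4)) all reduce to 0 modulo the current basis, so we have a Gröbner basis.
Inter-reduce: drop elements whose leading term is divisible by another's, tail-reduce, and make monic.
Reduced Gröbner basis: {x_1^2 - 5/4x_1 - 5/12x_2 + 13/12, x_1x_2 + 4x_1 - 6, x_2^2 - 72/5x_1 + 7/5x_2 + 38/5}.

The two bases agree; hence the ideals are identical.

Yes, the ideals are equal.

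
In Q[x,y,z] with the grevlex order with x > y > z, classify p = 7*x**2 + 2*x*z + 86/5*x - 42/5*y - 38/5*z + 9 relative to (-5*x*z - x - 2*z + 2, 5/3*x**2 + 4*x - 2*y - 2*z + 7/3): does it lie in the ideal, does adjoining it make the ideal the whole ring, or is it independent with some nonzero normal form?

First compute the reduced Gröbner basis of I by Buchberger's algorithm.
f_1 = -5*x*z - x - 2*z + 2, LT = x*z.
f_2 = 5/3*x**2 + 4*x - 2*y - 2*z + 7/3, LT = x**2.

S(f_1,f_2): lcm = x**2*z. S = 1/5*x**2 - 2*x*z + 6/5*y*z + 6/5*z**2 - 2/5*x - 7/5*z.
  reduce S modulo (f_1, f_2):
  remainder 6/5*y*z + 6/5*z**2 - 12/25*x + 6/25*y - 9/25*z - 27/25 ≠ 0; add h_3 = 6/5*y*z + 6/5*z**2 - 12/25*x + 6/25*y - 9/25*z - 27/25 to the basis.

The other S-polynomials (S(f_1,h_3), S(f_2,h_3)) all reduce to 0 modulo the current basis, so we have a Gröbner basis.
Inter-reduce: drop elements whose leading term is divisible by another's, tail-reduce, and make monic.
Reduced Gröbner basis: {x**2 + 12/5*x - 6/5*y - 6/5*z + 7/5, x*z + 1/5*x + 2/5*z - 2/5, y*z + z**2 - 2/5*x + 1/5*y - 3/10*z - 9/10}.
Label its elements g_1 = x**2 + 12/5*x - 6/5*y - 6/5*z + 7/5, g_2 = x*z + 1/5*x + 2/5*z - 2/5, g_3 = y*z + z**2 - 2/5*x + 1/5*y - 3/10*z - 9/10.

Reduce p = 7*x**2 + 2*x*z + 86/5*x - 42/5*y - 38/5*z + 9 modulo G:
  leading term x**2: subtract (7)·g_1 from 7*x**2 + 2*x*z + 86/5*x - 42/5*y - 38/5*z + 9 → 2*x*z + 2/5*x + 4/5*z - 4/5
  leading term x*z: subtract (2)·g_2 from 2*x*z + 2/5*x + 4/5*z - 4/5 → 0
  normal form = 0.
Since the normal form is 0, p ∈ I.

7*x**2 + 2*x*z + 86/5*x - 42/5*y - 38/5*z + 9 lies in I (it reduces to 0).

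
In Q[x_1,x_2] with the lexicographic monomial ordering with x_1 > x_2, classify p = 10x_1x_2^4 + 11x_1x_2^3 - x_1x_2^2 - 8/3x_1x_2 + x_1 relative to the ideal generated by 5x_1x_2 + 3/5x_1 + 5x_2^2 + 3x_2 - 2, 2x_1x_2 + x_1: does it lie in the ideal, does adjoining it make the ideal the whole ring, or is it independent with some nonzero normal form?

First compute the reduced Gröbner basis of I by Buchberger's algorithm.
f_1 = 5x_1x_2 + 3/5x_1 + 5x_2^2 + 3x_2 - 2, LT = x_1x_2.
f_2 = 2x_1x_2 + x_1, LT = x_1x_2.

S(f_1,f_2): lcm = x_1x_2. S = -19/50x_1 + x_2^2 + 3/5x_2 - 2/5.
  leading term x_1: no divisor's leading term divides it; move -19/50x_1 to the remainder.
  leading term x_2^2: no divisor's leading term divides it; move x_2^2 to the remainder.
  leading term x_2: no divisor's leading term divides it; move 3/5x_2 to the remainder.
  leading term 1: no divisor's leading term divides it; move -2/5 to the remainder.
  remainder -19/50x_1 + x_2^2 + 3/5x_2 - 2/5 ≠ 0; add h_3 = -19/50x_1 + x_2^2 + 3/5x_2 - 2/5 to the basis.

S(f_1,h_3): lcm = x_1x_2. S = 3/25x_1 + 50/19x_2^3 + 49/19x_2^2 - 43/95x_2 - 2/5.
  leading term x_1: subtract (-6/19)·h_3 from 3/25x_1 + 50/19x_2^3 + 49/19x_2^2 - 43/95x_2 - 2/5 → 50/19x_2^3 + 55/19x_2^2 - 5/19x_2 - 10/19
  leading term x_2^3: no divisor's leading term divides it; move 50/19x_2^3 to the remainder.
  leading term x_2^2: no divisor's leading term divides it; move 55/19x_2^2 to the remainder.
  leading term x_2: no divisor's leading term divides it; move -5/19x_2 to the remainder.
  leading term 1: no divisor's leading term divides it; move -10/19 to the remainder.
  remainder 50/19x_2^3 + 55/19x_2^2 - 5/19x_2 - 10/19 ≠ 0; add h_4 = 50/19x_2^3 + 55/19x_2^2 - 5/19x_2 - 10/19 to the basis.

The other S-polynomials (S(f_2,h_3), S(f_1,h_4), S(f_2,h_4), S(h_3,h_4)) all reduce to 0 modulo the current basis, so we have a Gröbner basis.
Inter-reduce: drop elements whose leading term is divisible by another's, tail-reduce, and make monic.
Reduced Gröbner basis: {x_1 - 50/19x_2^2 - 30/19x_2 + 20/19, x_2^3 + 11/10x_2^2 - 1/10x_2 - 1/5}.
Label its elements g_1 = x_1 - 50/19x_2^2 - 30/19x_2 + 20/19, g_2 = x_2^3 + 11/10x_2^2 - 1/10x_2 - 1/5.

Reduce p = 10x_1x_2^4 + 11x_1x_2^3 - x_1x_2^2 - 8/3x_1x_2 + x_1 modulo G:
  leading term x_1x_2^4: subtract (10x_2^4)·g_1 from 10x_1x_2^4 + 11x_1x_2^3 - x_1x_2^2 - 8/3x_1x_2 + x_1 → 11x_1x_2^3 - x_1x_2^2 - 8/3x_1x_2 + x_1 + 500/19x_2^6 + 300/19x_2^5 - 200/19x_2^4
  leading term x_1x_2^3: subtract (11x_2^3)·g_1 from 11x_1x_2^3 - x_1x_2^2 - 8/3x_1x_2 + x_1 + 500/19x_2^6 + 300/19x_2^5 - 200/19x_2^4 → -x_1x_2^2 - 8/3x_1x_2 + x_1 + 500/19x_2^6 + 850/19x_2^5 + 130/19x_2^4 - 220/19x_2^3
  leading term x_1x_2^2: subtract (-x_2^2)·g_1 from -x_1x_2^2 - 8/3x_1x_2 + x_1 + 500/19x_2^6 + 850/19x_2^5 + 130/19x_2^4 - 220/19x_2^3 → -8/3x_1x_2 + x_1 + 500/19x_2^6 + 850/19x_2^5 + 80/19x_2^4 - 250/19x_2^3 + 20/19x_2^2
  leading term x_1x_2: subtract (-8/3x_2)·g_1 from -8/3x_1x_2 + x_1 + 500/19x_2^6 + 850/19x_2^5 + 80/19x_2^4 - 250/19x_2^3 + 20/19x_2^2 → x_1 + 500/19x_2^6 + 850/19x_2^5 + 80/19x_2^4 - 1150/57x_2^3 - 60/19x_2^2 + 160/57x_2
  leading term x_1: subtract (1)·g_1 from x_1 + 500/19x_2^6 + 850/19x_2^5 + 80/19x_2^4 - 1150/57x_2^3 - 60/19x_2^2 + 160/57x_2 → 500/19x_2^6 + 850/19x_2^5 + 80/19x_2^4 - 1150/57x_2^3 - 10/19x_2^2 + 250/57x_2 - 20/19
  leading term x_2^6: subtract (500/19x_2^3)·g_2 from 500/19x_2^6 + 850/19x_2^5 + 80/19x_2^4 - 1150/57x_2^3 - 10/19x_2^2 + 250/57x_2 - 20/19 → 300/19x_2^5 + 130/19x_2^4 - 850/57x_2^3 - 10/19x_2^2 + 250/57x_2 - 20/19
  leading term x_2^5: subtract (300/19x_2^2)·g_2 from 300/19x_2^5 + 130/19x_2^4 - 850/57x_2^3 - 10/19x_2^2 + 250/57x_2 - 20/19 → -200/19x_2^4 - 40/3x_2^3 + 50/19x_2^2 + 250/57x_2 - 20/19
  leading term x_2^4: subtract (-200/19x_2)·g_2 from -200/19x_2^4 - 40/3x_2^3 + 50/19x_2^2 + 250/57x_2 - 20/19 → -100/57x_2^3 + 30/19x_2^2 + 130/57x_2 - 20/19
  leading term x_2^3: subtract (-100/57)·g_2 from -100/57x_2^3 + 30/19x_2^2 + 130/57x_2 - 20/19 → 200/57x_2^2 + 40/19x_2 - 80/57
  leading term x_2^2: no divisor's leading term divides it; move 200/57x_2^2 to the remainder.
  leading term x_2: no divisor's leading term divides it; move 40/19x_2 to the remainder.
  leading term 1: no divisor's leading term divides it; move -80/57 to the remainder.
  normal form = 200/57x_2^2 + 40/19x_2 - 80/57.
The normal form is nonzero, so p ∉ I. Since p minus its normal form lies in I, I + (p) = I + (r) where r = 200/57x_2^2 + 40/19x_2 - 80/57; decide whether this ideal is the whole ring.
Run Buchberger on G together with r (pairs among the g_i already reduce to 0 since G is a Gröbner basis):
g_1 = x_1 - 50/19x_2^2 - 30/19x_2 + 20/19, LT = x_1.
g_2 = x_2^3 + 11/10x_2^2 - 1/10x_2 - 1/5, LT = x_2^3.
r = 200/57x_2^2 + 40/19x_2 - 80/57, LT = x_2^2.

The S-polynomials (S(g_1,g_2), S(g_1,r), S(g_2,r)) all reduce to 0 modulo the current basis, so we have a Gröbner basis.
Inter-reduce: drop elements whose leading term is divisible by another's, tail-reduce, and make monic.
Reduced Gröbner basis: {x_1, x_2^2 + 3/5x_2 - 2/5}.
The reduced Gröbner basis of I + (p) is {x_1, x_2^2 + 3/5x_2 - 2/5} ≠ {1}, a proper ideal, so the enlarged system stays consistent: p is independent of I, with normal form 200/57x_2^2 + 40/19x_2 - 80/57.

The remainder on division by a Gröbner basis is unique — it is the normal form.

10x_1x_2^4 + 11x_1x_2^3 - x_1x_2^2 - 8/3x_1x_2 + x_1 is independent of I; its normal form modulo I is 200/57x_2^2 + 40/19x_2 - 80/57.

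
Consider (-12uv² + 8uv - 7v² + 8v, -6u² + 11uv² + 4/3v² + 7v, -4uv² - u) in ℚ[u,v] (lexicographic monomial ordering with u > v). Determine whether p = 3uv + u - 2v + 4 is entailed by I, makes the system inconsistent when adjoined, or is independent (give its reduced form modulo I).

Adjoining 3uv + u - 2v + 4 makes the ideal the whole ring: the system is inconsistent.

First compute the reduced Gröbner basis of I by Buchberger's algorithm.
f_1 = -12uv² + 8uv - 7v² + 8v, LT = uv².
f_2 = -6u² + 11uv² + 4/3v² + 7v, LT = u².
f_3 = -4uv² - u, LT = uv².

S(f_1,f_2): lcm = u²v². S = -⅔u²v + 11/6uv⁴ + 7/12uv² - ⅔uv + 2/9v⁴ + 7/6v³.
  reduce S modulo (f_1, f_2, f_3):
  remainder -5/18uv - 61/72v⁴ + 121/54v³ - 161/144v² + 7/18v ≠ 0; add h_4 = -5/18uv - 61/72v⁴ + 121/54v³ - 161/144v² + 7/18v to the basis.

S(f_1,f_3): lcm = uv². S = -⅔uv - ¼u + 7/12v² - ⅔v.
  reduce S modulo (f_1, f_2, f_3, h_4):
  remainder -¼u + 61/30v⁴ - 242/45v³ + 49/15v² - 8/5v ≠ 0; add h_5 = -¼u + 61/30v⁴ - 242/45v³ + 49/15v² - 8/5v to the basis.

S(f_2,f_3): lcm = u²v². S = -¼u² - 11/6uv⁴ - 2/9v⁴ - 7/6v³.
  reduce S modulo (f_1, f_2, f_3, h_4, h_5):
  remainder 4453/1296v⁴ - 2071/243v³ + 2131/648v² - 503/216v ≠ 0; add h_6 = 4453/1296v⁴ - 2071/243v³ + 2131/648v² - 503/216v to the basis.

S(f_1,h_4): lcm = uv². S = -⅔uv - 61/20v⁵ + 121/15v⁴ - 161/40v³ + 119/60v² - ⅔v.
  reduce S modulo (f_1, f_2, f_3, h_4, h_5, h_6):
  remainder -41877/213160v³ + 9249/53290v² + 3141/26645v ≠ 0; add h_7 = -41877/213160v³ + 9249/53290v² + 3141/26645v to the basis.

S(f_1,h_5): lcm = uv². S = -⅔uv + 122/15v⁶ - 968/45v⁵ + 196/15v⁴ - 32/5v³ + 7/12v² - ⅔v.
  reduce S modulo (f_1, f_2, f_3, h_4, h_5, h_6, h_7):
  remainder 1617737926/559434843v² + 759164611/186478281v ≠ 0; add h_8 = 1617737926/559434843v² + 759164611/186478281v to the basis.

S(h_4,h_5): lcm = uv. S = 122/15v⁵ - 3323/180v⁴ + 5v³ - 19/8v² - 7/5v.
  reduce S modulo (f_1, f_2, f_3, h_4, h_5, h_6, h_7, h_8):
  remainder -42583363057/12941903408v ≠ 0; add h_9 = -42583363057/12941903408v to the basis.

The other S-polynomials (S(f_2,h_4), S(f_3,h_4), S(f_2,h_5), S(f_3,h_5), S(f_1,h_6), S(f_2,h_6), S(f_3,h_6), S(h_4,h_6), S(h_5,h_6), S(f_1,h_7), S(f_2,h_7), S(f_3,h_7), S(h_4,h_7), S(h_5,h_7), S(h_6,h_7), S(f_1,h_8), S(f_2,h_8), S(f_3,h_8), S(h_4,h_8), S(h_5,h_8), S(h_6,h_8), S(h_7,h_8), S(f_1,h_9), S(f_2,h_9), S(f_3,h_9), S(h_4,h_9), S(h_5,h_9), S(h_6,h_9), S(h_7,h_9), S(h_8,h_9)) all reduce to 0 modulo the current basis, so we have a Gröbner basis.
Inter-reduce: drop elements whose leading term is divisible by another's, tail-reduce, and make monic.
Reduced Gröbner basis: {u, v}.
Label its elements g_1 = u, g_2 = v.

Reduce p = 3uv + u - 2v + 4 modulo G:
  leading term uv: subtract (3v)·g_1 from 3uv + u - 2v + 4 → u - 2v + 4
  leading term u: subtract (1)·g_1 from u - 2v + 4 → -2v + 4
  leading term v: subtract (-2)·g_2 from -2v + 4 → 4
  leading term 1: no divisor's leading term divides it; move 4 to the remainder.
  normal form = 4.
The normal form is nonzero, so p ∉ I. Since p minus its normal form lies in I, I + (p) = I + (r) where r = 4; decide whether this ideal is the whole ring.
Here r = 4 is a nonzero constant, hence a unit: 1 ∈ I + (p), the Gröbner basis of I + (p) is {1}, and the enlarged system has no common solution — adjoining p is inconsistent.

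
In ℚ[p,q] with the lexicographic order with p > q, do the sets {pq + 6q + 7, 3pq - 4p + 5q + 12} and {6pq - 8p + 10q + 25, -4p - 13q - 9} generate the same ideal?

No, the ideals differ.

For a fixed monomial order, each ideal has a unique reduced Gröbner basis; comparing bases decides equality.
Buchberger on the first generating set:
f_1 = pq + 6q + 7, LT = pq.
f_2 = 3pq - 4p + 5q + 12, LT = pq.

S(f_1,f_2): lcm = pq. S = 4/3p + 13/3q + 3.
  leading term p: no divisor's leading term divides it; move 4/3p to the remainder.
  leading term q: no divisor's leading term divides it; move 13/3q to the remainder.
  leading term 1: no divisor's leading term divides it; move 3 to the remainder.
  remainder 4/3p + 13/3q + 3 ≠ 0; add g_3 = 4/3p + 13/3q + 3 to the basis.

S(f_1,g_3): lcm = pq. S = -13/4q² + 15/4q + 7.
  leading term q²: no divisor's leading term divides it; move -13/4q² to the remainder.
  leading term q: no divisor's leading term divides it; move 15/4q to the remainder.
  leading term 1: no divisor's leading term divides it; move 7 to the remainder.
  remainder -13/4q² + 15/4q + 7 ≠ 0; add g_4 = -13/4q² + 15/4q + 7 to the basis.

The other S-polynomials (S(f_2,g_3), S(f_1,g_4), S(f_2,g_4), S(g_3,g_4)) all reduce to 0 modulo the current basis, so we have a Gröbner basis.
Inter-reduce: drop elements whose leading term is divisible by another's, tail-reduce, and make monic.
Reduced Gröbner basis: {p + 13/4q + 9/4, q² - 15/13q - 28/13}.

Buchberger on the second generating set:
h_1 = 6pq - 8p + 10q + 25, LT = pq.
h_2 = -4p - 13q - 9, LT = p.

S(h_1,h_2): lcm = pq. S = -4/3p - 13/4q² - 7/12q + 25/6.
  leading term p: subtract (⅓)·h_2 from -4/3p - 13/4q² - 7/12q + 25/6 → -13/4q² + 15/4q + 43/6
  leading term q²: no divisor's leading term divides it; move -13/4q² to the remainder.
  leading term q: no divisor's leading term divides it; move 15/4q to the remainder.
  leading term 1: no divisor's leading term divides it; move 43/6 to the remainder.
  remainder -13/4q² + 15/4q + 43/6 ≠ 0; add k_3 = -13/4q² + 15/4q + 43/6 to the basis.

The other S-polynomials (S(h_1,k_3), S(h_2,k_3)) all reduce to 0 modulo the current basis, so we have a Gröbner basis.
Inter-reduce: drop elements whose leading term is divisible by another's, tail-reduce, and make monic.
Reduced Gröbner basis: {p + 13/4q + 9/4, q² - 15/13q - 86/39}.

The bases are distinct; the ideals are different.
The same test decides containment: I ⊆ J iff every generator of I reduces to 0 modulo a Gröbner basis of J.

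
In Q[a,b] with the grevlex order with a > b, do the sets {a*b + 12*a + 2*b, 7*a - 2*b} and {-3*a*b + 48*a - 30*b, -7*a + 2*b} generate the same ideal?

Two ideals are equal iff their reduced Gröbner bases coincide (the reduced basis is unique for a fixed ordering).
Buchberger on the first generating set:
f_1 = a*b + 12*a + 2*b, LT = a*b.
f_2 = 7*a - 2*b, LT = a.

S(f_1,f_2): lcm = a*b. S = 2/7*b**2 + 12*a + 2*b.
  reduce S modulo (f_1, f_2):
  remainder 2/7*b**2 + 38/7*b ≠ 0; add g_3 = 2/7*b**2 + 38/7*b to the basis.

The other S-polynomials (S(f_1,g_3), S(f_2,g_3)) all reduce to 0 modulo the current basis, so we have a Gröbner basis.
Inter-reduce: drop elements whose leading term is divisible by another's, tail-reduce, and make monic.
Reduced Gröbner basis: {b**2 + 19*b, a - 2/7*b}.

Buchberger on the second generating set:
h_1 = -3*a*b + 48*a - 30*b, LT = a*b.
h_2 = -7*a + 2*b, LT = a.

S(h_1,h_2): lcm = a*b. S = 2/7*b**2 - 16*a + 10*b.
  reduce S modulo (h_1, h_2):
  remainder 2/7*b**2 + 38/7*b ≠ 0; add k_3 = 2/7*b**2 + 38/7*b to the basis.

The other S-polynomials (S(h_1,k_3), S(h_2,k_3)) all reduce to 0 modulo the current basis, so we have a Gröbner basis.
Inter-reduce: drop elements whose leading term is divisible by another's, tail-reduce, and make monic.
Reduced Gröbner basis: {b**2 + 19*b, a - 2/7*b}.

These coincide, so the ideals are equal.

Yes, the ideals are equal.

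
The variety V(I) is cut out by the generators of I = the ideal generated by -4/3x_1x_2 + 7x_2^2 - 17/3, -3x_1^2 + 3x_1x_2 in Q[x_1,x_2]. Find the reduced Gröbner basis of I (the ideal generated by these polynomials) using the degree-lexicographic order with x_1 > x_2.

G = {x_2^3 - 4/21x_1 - 17/21x_2, x_1^2 - 21/4x_2^2 + 17/4, x_1x_2 - 21/4x_2^2 + 17/4}

f_1 = -4/3x_1x_2 + 7x_2^2 - 17/3, LT = x_1x_2.
f_2 = -3x_1^2 + 3x_1x_2, LT = x_1^2.

S(f_1,f_2): lcm = x_1^2x_2. S = -17/4x_1x_2^2 + 17/4x_1.
  leading term x_1x_2^2: subtract (51/16x_2)·f_1 from -17/4x_1x_2^2 + 17/4x_1 → -357/16x_2^3 + 17/4x_1 + 289/16x_2
  leading term x_2^3: no divisor's leading term divides it; move -357/16x_2^3 to the remainder.
  leading term x_1: no divisor's leading term divides it; move 17/4x_1 to the remainder.
  leading term x_2: no divisor's leading term divides it; move 289/16x_2 to the remainder.
  remainder -357/16x_2^3 + 17/4x_1 + 289/16x_2 ≠ 0; add g_3 = -357/16x_2^3 + 17/4x_1 + 289/16x_2 to the basis.

The other S-polynomials (S(f_1,g_3), S(f_2,g_3)) all reduce to 0 modulo the current basis, so we have a Gröbner basis.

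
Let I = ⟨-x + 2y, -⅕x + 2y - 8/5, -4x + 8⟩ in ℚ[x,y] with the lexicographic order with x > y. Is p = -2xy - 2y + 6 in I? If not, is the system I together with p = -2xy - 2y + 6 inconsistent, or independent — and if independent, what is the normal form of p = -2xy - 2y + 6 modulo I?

-2xy - 2y + 6 lies in I (it reduces to 0).

First compute the reduced Gröbner basis of I by Buchberger's algorithm.
f_1 = -x + 2y, LT = x.
f_2 = -⅕x + 2y - 8/5, LT = x.
f_3 = -4x + 8, LT = x.

S(f_1,f_2): lcm = x. S = 8y - 8.
  leading term y: no divisor's leading term divides it; move 8y to the remainder.
  leading term 1: no divisor's leading term divides it; move -8 to the remainder.
  remainder 8y - 8 ≠ 0; add h_4 = 8y - 8 to the basis.

S(f_1,f_3): lcm = x. S = -2y + 2.
  leading term y: subtract (-¼)·h_4 from -2y + 2 → 0
  remainder 0.

S(f_2,f_3): lcm = x. S = -10y + 10.
  leading term y: subtract (-5/4)·h_4 from -10y + 10 → 0
  remainder 0.

S(f_1,h_4): leading monomials are coprime, so the S-polynomial reduces to 0 (Buchberger's first criterion).
S(f_2,h_4): leading monomials are coprime, so the S-polynomial reduces to 0 (Buchberger's first criterion).
S(f_3,h_4): leading monomials are coprime, so the S-polynomial reduces to 0 (Buchberger's first criterion).
Every S-polynomial of the final basis reduces to 0, so we have a Gröbner basis.
Inter-reduce: drop elements whose leading term is divisible by another's, tail-reduce, and make monic.
Reduced Gröbner basis: {x - 2, y - 1}.
Label its elements g_1 = x - 2, g_2 = y - 1.

Reduce p = -2xy - 2y + 6 modulo G:
  leading term xy: subtract (-2y)·g_1 from -2xy - 2y + 6 → -6y + 6
  leading term y: subtract (-6)·g_2 from -6y + 6 → 0
  normal form = 0.
Since the normal form is 0, p ∈ I.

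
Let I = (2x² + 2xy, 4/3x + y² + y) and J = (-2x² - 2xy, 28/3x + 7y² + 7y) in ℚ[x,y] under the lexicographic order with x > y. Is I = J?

Yes, the ideals are equal.

Two ideals are equal iff their reduced Gröbner bases coincide (the reduced basis is unique for a fixed ordering).
Buchberger on the first generating set:
f_1 = 2x² + 2xy, LT = x².
f_2 = 4/3x + y² + y, LT = x.

S(f_1,f_2): lcm = x². S = -¾xy² + ¼xy.
  reduce S modulo (f_1, f_2):
  remainder 9/16y⁴ + ⅜y³ - 3/16y² ≠ 0; add g_3 = 9/16y⁴ + ⅜y³ - 3/16y² to the basis.

The other S-polynomials (S(f_1,g_3), S(f_2,g_3)) all reduce to 0 modulo the current basis, so we have a Gröbner basis.
Inter-reduce: drop elements whose leading term is divisible by another's, tail-reduce, and make monic.
Reduced Gröbner basis: {x + ¾y² + ¾y, y⁴ + ⅔y³ - ⅓y²}.

Buchberger on the second generating set:
h_1 = -2x² - 2xy, LT = x².
h_2 = 28/3x + 7y² + 7y, LT = x.

S(h_1,h_2): lcm = x². S = -¾xy² + ¼xy.
  reduce S modulo (h_1, h_2):
  remainder 9/16y⁴ + ⅜y³ - 3/16y² ≠ 0; add k_3 = 9/16y⁴ + ⅜y³ - 3/16y² to the basis.

The other S-polynomials (S(h_1,k_3), S(h_2,k_3)) all reduce to 0 modulo the current basis, so we have a Gröbner basis.
Inter-reduce: drop elements whose leading term is divisible by another's, tail-reduce, and make monic.
Reduced Gröbner basis: {x + ¾y² + ¾y, y⁴ + ⅔y³ - ⅓y²}.

Same reduced basis, so the two generating sets span the same ideal.
The same test decides containment: I ⊆ J iff every generator of I reduces to 0 modulo a Gröbner basis of J.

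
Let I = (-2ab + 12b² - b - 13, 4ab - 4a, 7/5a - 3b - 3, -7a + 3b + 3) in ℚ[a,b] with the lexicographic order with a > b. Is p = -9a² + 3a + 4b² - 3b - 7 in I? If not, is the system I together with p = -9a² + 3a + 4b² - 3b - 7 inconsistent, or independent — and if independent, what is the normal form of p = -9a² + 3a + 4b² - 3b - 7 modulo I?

-9a² + 3a + 4b² - 3b - 7 lies in I (it reduces to 0).

First compute the reduced Gröbner basis of I by Buchberger's algorithm.
f_1 = -2ab + 12b² - b - 13, LT = ab.
f_2 = 4ab - 4a, LT = ab.
f_3 = 7/5a - 3b - 3, LT = a.
f_4 = -7a + 3b + 3, LT = a.

S(f_1,f_2): lcm = ab. S = a - 6b² + ½b + 13/2.
  reduce S modulo (f_1, f_2, f_3, f_4):
  remainder -6b² + 37/14b + 121/14 ≠ 0; add h_5 = -6b² + 37/14b + 121/14 to the basis.

S(f_1,f_3): lcm = ab. S = -27/7b² + 37/14b + 13/2.
  reduce S modulo (f_1, f_2, f_3, f_4, h_5):
  remainder 185/196b + 185/196 ≠ 0; add h_6 = 185/196b + 185/196 to the basis.

The other S-polynomials (S(f_1,f_4), S(f_2,f_3), S(f_2,f_4), S(f_3,f_4), S(f_1,h_5), S(f_2,h_5), S(f_3,h_5), S(f_4,h_5), S(f_1,h_6), S(f_2,h_6), S(f_3,h_6), S(f_4,h_6), S(h_5,h_6)) all reduce to 0 modulo the current basis, so we have a Gröbner basis.
Inter-reduce: drop elements whose leading term is divisible by another's, tail-reduce, and make monic.
Reduced Gröbner basis: {a, b + 1}.
Label its elements g_1 = a, g_2 = b + 1.

Reduce p = -9a² + 3a + 4b² - 3b - 7 modulo G:
  leading term a²: subtract (-9a)·g_1 from -9a² + 3a + 4b² - 3b - 7 → 3a + 4b² - 3b - 7
  leading term a: subtract (3)·g_1 from 3a + 4b² - 3b - 7 → 4b² - 3b - 7
  leading term b²: subtract (4b)·g_2 from 4b² - 3b - 7 → -7b - 7
  leading term b: subtract (-7)·g_2 from -7b - 7 → 0
  normal form = 0.
Since the normal form is 0, p ∈ I.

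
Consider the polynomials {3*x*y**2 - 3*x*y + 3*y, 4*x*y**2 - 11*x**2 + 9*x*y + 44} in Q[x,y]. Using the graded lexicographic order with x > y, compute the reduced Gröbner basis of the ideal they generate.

Buchberger's algorithm terminates because the ascending chain of leading-term ideals stabilizes.

f_1 = 3*x*y**2 - 3*x*y + 3*y, LT = x*y**2.
f_2 = 4*x*y**2 - 11*x**2 + 9*x*y + 44, LT = x*y**2.

S(f_1,f_2): lcm = x*y**2. S = 11/4*x**2 - 13/4*x*y + y - 11.
  reduce S modulo (f_1, f_2):
  remainder 11/4*x**2 - 13/4*x*y + y - 11 ≠ 0; add g_3 = 11/4*x**2 - 13/4*x*y + y - 11 to the basis.

S(f_1,g_3): lcm = x**2*y**2. S = 13/11*x*y**3 - x**2*y - 4/11*y**3 + x*y + 4*y**2.
  reduce S modulo (f_1, f_2, g_3):
  remainder -4/11*y**3 + x*y + 35/11*y**2 - 4*y ≠ 0; add g_4 = -4/11*y**3 + x*y + 35/11*y**2 - 4*y to the basis.

The other S-polynomials (S(f_2,g_3), S(f_1,g_4), S(f_2,g_4), S(g_3,g_4)) all reduce to 0 modulo the current basis, so we have a Gröbner basis.
Inter-reduce: drop elements whose leading term is divisible by another's, tail-reduce, and make monic.

G = {x*y**2 - x*y + y, y**3 - 11/4*x*y - 35/4*y**2 + 11*y, x**2 - 13/11*x*y + 4/11*y - 4}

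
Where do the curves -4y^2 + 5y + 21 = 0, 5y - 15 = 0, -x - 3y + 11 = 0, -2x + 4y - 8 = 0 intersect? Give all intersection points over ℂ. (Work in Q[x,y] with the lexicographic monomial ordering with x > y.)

Compute a lex Gröbner basis by Buchberger's algorithm.
f_1 = -4y^2 + 5y + 21, LT = y^2.
f_2 = 5y - 15, LT = y.
f_3 = -x - 3y + 11, LT = x.
f_4 = -2x + 4y - 8, LT = x.

The S-polynomials (S(f_1,f_2), S(f_1,f_3), S(f_1,f_4), S(f_2,f_3), S(f_2,f_4), S(f_3,f_4)) all reduce to 0 modulo the current basis, so we have a Gröbner basis.
Inter-reduce: drop elements whose leading term is divisible by another's, tail-reduce, and make monic.
Reduced Gröbner basis: {x - 2, y - 3}.

The lex basis is triangular: the last element involves only y. Solving y - 3 = 0 gives y ∈ {3}; substituting each value into the earlier elements determines the remaining variables.
  y = 3: the earlier basis element becomes x - 2 = 0, giving x = 2 — point (2, 3).

{(2, 3)}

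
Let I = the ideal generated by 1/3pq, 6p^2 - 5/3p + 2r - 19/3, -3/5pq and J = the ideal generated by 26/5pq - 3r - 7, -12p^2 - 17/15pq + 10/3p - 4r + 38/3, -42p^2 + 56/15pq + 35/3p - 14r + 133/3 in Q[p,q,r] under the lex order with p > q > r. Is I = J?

No, the ideals differ.

Since reduced Gröbner bases are canonical representatives of ideals under a given ordering, it suffices to compute and compare them.
Buchberger on the first generating set:
f_1 = 1/3pq, LT = pq.
f_2 = 6p^2 - 5/3p + 2r - 19/3, LT = p^2.
f_3 = -3/5pq, LT = pq.

S(f_1,f_2): lcm = p^2q. S = 5/18pq - 1/3qr + 19/18q.
  leading term pq: subtract (5/6)·f_1 from 5/18pq - 1/3qr + 19/18q → -1/3qr + 19/18q
  leading term qr: no divisor's leading term divides it; move -1/3qr to the remainder.
  leading term q: no divisor's leading term divides it; move 19/18q to the remainder.
  remainder -1/3qr + 19/18q ≠ 0; add g_4 = -1/3qr + 19/18q to the basis.

The other S-polynomials (S(f_1,f_3), S(f_2,f_3), S(f_1,g_4), S(f_2,g_4), S(f_3,g_4)) all reduce to 0 modulo the current basis, so we have a Gröbner basis.
Inter-reduce: drop elements whose leading term is divisible by another's, tail-reduce, and make monic.
Reduced Gröbner basis: {p^2 - 5/18p + 1/3r - 19/18, pq, qr - 19/6q}.

Buchberger on the second generating set:
h_1 = 26/5pq - 3r - 7, LT = pq.
h_2 = -12p^2 - 17/15pq + 10/3p - 4r + 38/3, LT = p^2.
h_3 = -42p^2 + 56/15pq + 35/3p - 14r + 133/3, LT = p^2.

S(h_1,h_2): lcm = p^2q. S = -17/180pq^2 + 5/18pq - 15/26pr - 35/26p - 1/3qr + 19/18q.
  leading term pq^2: subtract (-17/936q)·h_1 from -17/180pq^2 + 5/18pq - 15/26pr - 35/26p - 1/3qr + 19/18q → 5/18pq - 15/26pr - 35/26p - 121/312qr + 869/936q
  leading term pq: subtract (25/468)·h_1 from 5/18pq - 15/26pr - 35/26p - 121/312qr + 869/936q → -15/26pr - 35/26p - 121/312qr + 869/936q + 25/156r + 175/468
  leading term pr: no divisor's leading term divides it; move -15/26pr to the remainder.
  leading term p: no divisor's leading term divides it; move -35/26p to the remainder.
  leading term qr: no divisor's leading term divides it; move -121/312qr to the remainder.
  leading term q: no divisor's leading term divides it; move 869/936q to the remainder.
  leading term r: no divisor's leading term divides it; move 25/156r to the remainder.
  leading term 1: no divisor's leading term divides it; move 175/468 to the remainder.
  remainder -15/26pr - 35/26p - 121/312qr + 869/936q + 25/156r + 175/468 ≠ 0; add k_4 = -15/26pr - 35/26p - 121/312qr + 869/936q + 25/156r + 175/468 to the basis.

S(h_1,h_3): lcm = p^2q. S = 4/45pq^2 + 5/18pq - 15/26pr - 35/26p - 1/3qr + 19/18q.
  leading term pq^2: subtract (2/117q)·h_1 from 4/45pq^2 + 5/18pq - 15/26pr - 35/26p - 1/3qr + 19/18q → 5/18pq - 15/26pr - 35/26p - 11/39qr + 275/234q
  leading term pq: subtract (25/468)·h_1 from 5/18pq - 15/26pr - 35/26p - 11/39qr + 275/234q → -15/26pr - 35/26p - 11/39qr + 275/234q + 25/156r + 175/468
  leading term pr: subtract (1)·k_4 from -15/26pr - 35/26p - 11/39qr + 275/234q + 25/156r + 175/468 → 11/104qr + 77/312q
  leading term qr: no divisor's leading term divides it; move 11/104qr to the remainder.
  leading term q: no divisor's leading term divides it; move 77/312q to the remainder.
  remainder 11/104qr + 77/312q ≠ 0; add k_5 = 11/104qr + 77/312q to the basis.

S(h_2,h_3): lcm = p^2. S = 11/60pq.
  leading term pq: subtract (11/312)·h_1 from 11/60pq → 11/104r + 77/312
  leading term r: no divisor's leading term divides it; move 11/104r to the remainder.
  leading term 1: no divisor's leading term divides it; move 77/312 to the remainder.
  remainder 11/104r + 77/312 ≠ 0; add k_6 = 11/104r + 77/312 to the basis.

S(h_1,k_4): lcm = pqr. S = -7/3pq - 121/180q^2r + 869/540q^2 + 5/18qr + 35/54q - 15/26r^2 - 35/26r.
  leading term pq: subtract (-35/78)·h_1 from -7/3pq - 121/180q^2r + 869/540q^2 + 5/18qr + 35/54q - 15/26r^2 - 35/26r → -121/180q^2r + 869/540q^2 + 5/18qr + 35/54q - 15/26r^2 - 35/13r - 245/78
  leading term q^2r: subtract (-286/45q)·k_5 from -121/180q^2r + 869/540q^2 + 5/18qr + 35/54q - 15/26r^2 - 35/13r - 245/78 → 143/45q^2 + 5/18qr + 35/54q - 15/26r^2 - 35/13r - 245/78
  leading term q^2: no divisor's leading term divides it; move 143/45q^2 to the remainder.
  leading term qr: subtract (260/99)·k_5 from 5/18qr + 35/54q - 15/26r^2 - 35/13r - 245/78 → -15/26r^2 - 35/13r - 245/78
  leading term r^2: subtract (-60/11r)·k_6 from -15/26r^2 - 35/13r - 245/78 → -35/26r - 245/78
  leading term r: subtract (-140/11)·k_6 from -35/26r - 245/78 → 0
  remainder 143/45q^2 ≠ 0; add k_7 = 143/45q^2 to the basis.

S(k_4,k_6): lcm = pr. S = 121/180qr - 869/540q - 5/18r - 35/54.
  leading term qr: subtract (286/45)·k_5 from 121/180qr - 869/540q - 5/18r - 35/54 → -143/45q - 5/18r - 35/54
  leading term q: no divisor's leading term divides it; move -143/45q to the remainder.
  leading term r: subtract (-260/99)·k_6 from -5/18r - 35/54 → 0
  remainder -143/45q ≠ 0; add k_8 = -143/45q to the basis.

The other S-polynomials (S(h_2,k_4), S(h_3,k_4), S(h_1,k_5), S(h_2,k_5), S(h_3,k_5), S(k_4,k_5), S(h_1,k_6), S(h_2,k_6), S(h_3,k_6), S(k_5,k_6), S(h_1,k_7), S(h_2,k_7), S(h_3,k_7), S(k_4,k_7), S(k_5,k_7), S(k_6,k_7), S(h_1,k_8), S(h_2,k_8), S(h_3,k_8), S(k_4,k_8), S(k_5,k_8), S(k_6,k_8), S(k_7,k_8)) all reduce to 0 modulo the current basis, so we have a Gröbner basis.
Inter-reduce: drop elements whose leading term is divisible by another's, tail-reduce, and make monic.
Reduced Gröbner basis: {p^2 - 5/18p - 11/6, q, r + 7/3}.

The bases are distinct; the ideals are different.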